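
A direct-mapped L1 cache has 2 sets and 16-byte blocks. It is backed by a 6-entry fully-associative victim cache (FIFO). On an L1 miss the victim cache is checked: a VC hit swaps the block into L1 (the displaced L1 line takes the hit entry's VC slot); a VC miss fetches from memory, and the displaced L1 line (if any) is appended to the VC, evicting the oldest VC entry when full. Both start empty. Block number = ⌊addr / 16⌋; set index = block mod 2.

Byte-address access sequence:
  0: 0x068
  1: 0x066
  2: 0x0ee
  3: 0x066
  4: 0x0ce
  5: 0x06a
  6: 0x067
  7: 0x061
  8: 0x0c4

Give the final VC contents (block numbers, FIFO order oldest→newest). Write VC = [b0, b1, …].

VC = [14, 6]

0: 0x68 (blk 6, set 0) → MISS  vc=[]
1: 0x66 (blk 6, set 0) → L1-HIT  vc=[]
2: 0xee (blk 14, set 0) → MISS  vc=[6]
3: 0x66 (blk 6, set 0) → VC-HIT  vc=[14]
4: 0xce (blk 12, set 0) → MISS  vc=[14, 6]
5: 0x6a (blk 6, set 0) → VC-HIT  vc=[14, 12]
6: 0x67 (blk 6, set 0) → L1-HIT  vc=[14, 12]
7: 0x61 (blk 6, set 0) → L1-HIT  vc=[14, 12]
8: 0xc4 (blk 12, set 0) → VC-HIT  vc=[14, 6]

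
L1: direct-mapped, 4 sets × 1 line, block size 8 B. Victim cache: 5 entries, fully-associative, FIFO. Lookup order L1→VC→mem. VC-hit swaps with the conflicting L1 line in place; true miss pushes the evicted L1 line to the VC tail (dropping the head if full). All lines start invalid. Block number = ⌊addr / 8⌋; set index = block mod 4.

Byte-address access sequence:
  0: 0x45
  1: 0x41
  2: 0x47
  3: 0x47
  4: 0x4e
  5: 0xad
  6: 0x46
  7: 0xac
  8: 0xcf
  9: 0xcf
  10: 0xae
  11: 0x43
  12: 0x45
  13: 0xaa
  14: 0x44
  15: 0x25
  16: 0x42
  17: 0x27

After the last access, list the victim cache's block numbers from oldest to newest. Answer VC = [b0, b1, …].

VC = [9, 25, 8]

0: 0x45 (blk 8, set 0) → MISS  vc=[]
1: 0x41 (blk 8, set 0) → L1-HIT  vc=[]
2: 0x47 (blk 8, set 0) → L1-HIT  vc=[]
3: 0x47 (blk 8, set 0) → L1-HIT  vc=[]
4: 0x4e (blk 9, set 1) → MISS  vc=[]
5: 0xad (blk 21, set 1) → MISS  vc=[9]
6: 0x46 (blk 8, set 0) → L1-HIT  vc=[9]
7: 0xac (blk 21, set 1) → L1-HIT  vc=[9]
8: 0xcf (blk 25, set 1) → MISS  vc=[9, 21]
9: 0xcf (blk 25, set 1) → L1-HIT  vc=[9, 21]
10: 0xae (blk 21, set 1) → VC-HIT  vc=[9, 25]
11: 0x43 (blk 8, set 0) → L1-HIT  vc=[9, 25]
12: 0x45 (blk 8, set 0) → L1-HIT  vc=[9, 25]
13: 0xaa (blk 21, set 1) → L1-HIT  vc=[9, 25]
14: 0x44 (blk 8, set 0) → L1-HIT  vc=[9, 25]
15: 0x25 (blk 4, set 0) → MISS  vc=[9, 25, 8]
16: 0x42 (blk 8, set 0) → VC-HIT  vc=[9, 25, 4]
17: 0x27 (blk 4, set 0) → VC-HIT  vc=[9, 25, 8]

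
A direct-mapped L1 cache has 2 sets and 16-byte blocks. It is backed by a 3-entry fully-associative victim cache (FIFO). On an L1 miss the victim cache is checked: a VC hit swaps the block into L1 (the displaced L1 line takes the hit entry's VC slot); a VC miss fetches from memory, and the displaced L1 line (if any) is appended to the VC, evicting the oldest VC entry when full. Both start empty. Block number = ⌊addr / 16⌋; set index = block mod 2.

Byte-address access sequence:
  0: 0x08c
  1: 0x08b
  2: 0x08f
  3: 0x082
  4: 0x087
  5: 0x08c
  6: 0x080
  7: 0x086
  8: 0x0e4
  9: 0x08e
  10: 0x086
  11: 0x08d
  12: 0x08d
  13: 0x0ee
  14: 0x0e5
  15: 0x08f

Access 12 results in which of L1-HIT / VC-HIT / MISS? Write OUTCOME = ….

OUTCOME = L1-HIT

0: 0x8c (blk 8, set 0) → MISS  vc=[]
1: 0x8b (blk 8, set 0) → L1-HIT  vc=[]
2: 0x8f (blk 8, set 0) → L1-HIT  vc=[]
3: 0x82 (blk 8, set 0) → L1-HIT  vc=[]
4: 0x87 (blk 8, set 0) → L1-HIT  vc=[]
5: 0x8c (blk 8, set 0) → L1-HIT  vc=[]
6: 0x80 (blk 8, set 0) → L1-HIT  vc=[]
7: 0x86 (blk 8, set 0) → L1-HIT  vc=[]
8: 0xe4 (blk 14, set 0) → MISS  vc=[8]
9: 0x8e (blk 8, set 0) → VC-HIT  vc=[14]
10: 0x86 (blk 8, set 0) → L1-HIT  vc=[14]
11: 0x8d (blk 8, set 0) → L1-HIT  vc=[14]
12: 0x8d (blk 8, set 0) → L1-HIT  vc=[14]
13: 0xee (blk 14, set 0) → VC-HIT  vc=[8]
14: 0xe5 (blk 14, set 0) → L1-HIT  vc=[8]
15: 0x8f (blk 8, set 0) → VC-HIT  vc=[14]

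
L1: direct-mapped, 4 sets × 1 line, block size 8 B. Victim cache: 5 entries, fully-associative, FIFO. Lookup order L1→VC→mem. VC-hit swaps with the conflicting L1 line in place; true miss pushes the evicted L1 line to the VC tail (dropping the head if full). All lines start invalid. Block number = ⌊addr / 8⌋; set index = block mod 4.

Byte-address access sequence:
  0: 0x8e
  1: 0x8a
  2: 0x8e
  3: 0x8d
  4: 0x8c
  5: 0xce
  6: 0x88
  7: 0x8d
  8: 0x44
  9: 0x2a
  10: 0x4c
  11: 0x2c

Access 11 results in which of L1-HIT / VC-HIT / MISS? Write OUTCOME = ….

0: 0x8e (blk 17, set 1) → MISS  vc=[]
1: 0x8a (blk 17, set 1) → L1-HIT  vc=[]
2: 0x8e (blk 17, set 1) → L1-HIT  vc=[]
3: 0x8d (blk 17, set 1) → L1-HIT  vc=[]
4: 0x8c (blk 17, set 1) → L1-HIT  vc=[]
5: 0xce (blk 25, set 1) → MISS  vc=[17]
6: 0x88 (blk 17, set 1) → VC-HIT  vc=[25]
7: 0x8d (blk 17, set 1) → L1-HIT  vc=[25]
8: 0x44 (blk 8, set 0) → MISS  vc=[25]
9: 0x2a (blk 5, set 1) → MISS  vc=[25, 17]
10: 0x4c (blk 9, set 1) → MISS  vc=[25, 17, 5]
11: 0x2c (blk 5, set 1) → VC-HIT  vc=[25, 17, 9]

OUTCOME = VC-HIT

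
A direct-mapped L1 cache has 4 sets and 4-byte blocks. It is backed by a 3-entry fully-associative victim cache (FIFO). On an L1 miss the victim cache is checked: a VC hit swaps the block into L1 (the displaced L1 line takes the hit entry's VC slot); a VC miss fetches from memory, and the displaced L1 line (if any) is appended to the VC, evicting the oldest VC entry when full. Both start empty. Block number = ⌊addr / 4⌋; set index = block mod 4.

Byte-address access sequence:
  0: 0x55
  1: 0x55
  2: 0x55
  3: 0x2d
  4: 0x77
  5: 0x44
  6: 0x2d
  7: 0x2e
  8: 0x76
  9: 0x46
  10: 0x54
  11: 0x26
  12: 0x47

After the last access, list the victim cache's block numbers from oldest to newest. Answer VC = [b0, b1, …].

VC = [9, 29, 21]

#0 0x55→b21/s1 MISS; vc=[]
#1 0x55→b21/s1 L1-HIT; vc=[]
#2 0x55→b21/s1 L1-HIT; vc=[]
#3 0x2d→b11/s3 MISS; vc=[]
#4 0x77→b29/s1 MISS; vc=[21]
#5 0x44→b17/s1 MISS; vc=[21,29]
#6 0x2d→b11/s3 L1-HIT; vc=[21,29]
#7 0x2e→b11/s3 L1-HIT; vc=[21,29]
#8 0x76→b29/s1 VC-HIT; vc=[21,17]
#9 0x46→b17/s1 VC-HIT; vc=[21,29]
#10 0x54→b21/s1 VC-HIT; vc=[17,29]
#11 0x26→b9/s1 MISS; vc=[17,29,21]
#12 0x47→b17/s1 VC-HIT; vc=[9,29,21]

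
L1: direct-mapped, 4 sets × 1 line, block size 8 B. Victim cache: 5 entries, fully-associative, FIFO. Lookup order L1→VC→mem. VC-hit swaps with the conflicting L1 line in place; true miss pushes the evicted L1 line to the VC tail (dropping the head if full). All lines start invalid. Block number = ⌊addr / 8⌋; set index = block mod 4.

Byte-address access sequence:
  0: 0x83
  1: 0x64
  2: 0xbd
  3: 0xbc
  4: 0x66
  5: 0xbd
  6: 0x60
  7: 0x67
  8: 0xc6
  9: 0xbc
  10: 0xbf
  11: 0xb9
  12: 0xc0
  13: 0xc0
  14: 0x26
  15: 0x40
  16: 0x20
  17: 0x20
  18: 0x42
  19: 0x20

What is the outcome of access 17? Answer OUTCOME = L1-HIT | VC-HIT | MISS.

#0 0x83→b16/s0 MISS; vc=[]
#1 0x64→b12/s0 MISS; vc=[16]
#2 0xbd→b23/s3 MISS; vc=[16]
#3 0xbc→b23/s3 L1-HIT; vc=[16]
#4 0x66→b12/s0 L1-HIT; vc=[16]
#5 0xbd→b23/s3 L1-HIT; vc=[16]
#6 0x60→b12/s0 L1-HIT; vc=[16]
#7 0x67→b12/s0 L1-HIT; vc=[16]
#8 0xc6→b24/s0 MISS; vc=[16,12]
#9 0xbc→b23/s3 L1-HIT; vc=[16,12]
#10 0xbf→b23/s3 L1-HIT; vc=[16,12]
#11 0xb9→b23/s3 L1-HIT; vc=[16,12]
#12 0xc0→b24/s0 L1-HIT; vc=[16,12]
#13 0xc0→b24/s0 L1-HIT; vc=[16,12]
#14 0x26→b4/s0 MISS; vc=[16,12,24]
#15 0x40→b8/s0 MISS; vc=[16,12,24,4]
#16 0x20→b4/s0 VC-HIT; vc=[16,12,24,8]
#17 0x20→b4/s0 L1-HIT; vc=[16,12,24,8]
#18 0x42→b8/s0 VC-HIT; vc=[16,12,24,4]
#19 0x20→b4/s0 VC-HIT; vc=[16,12,24,8]

OUTCOME = L1-HIT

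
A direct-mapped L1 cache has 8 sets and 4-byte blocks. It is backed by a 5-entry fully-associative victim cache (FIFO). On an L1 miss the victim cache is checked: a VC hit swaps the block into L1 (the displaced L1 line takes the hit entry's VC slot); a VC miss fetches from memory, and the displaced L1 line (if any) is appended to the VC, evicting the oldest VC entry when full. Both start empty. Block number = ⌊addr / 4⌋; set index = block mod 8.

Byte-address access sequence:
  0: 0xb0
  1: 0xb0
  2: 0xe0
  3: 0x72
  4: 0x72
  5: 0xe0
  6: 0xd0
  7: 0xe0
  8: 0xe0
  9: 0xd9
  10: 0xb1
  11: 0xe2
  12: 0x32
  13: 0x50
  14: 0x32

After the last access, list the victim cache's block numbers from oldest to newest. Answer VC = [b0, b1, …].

  [0] addr=0xb0 blk=44 s=4: MISS | VC []
  [1] addr=0xb0 blk=44 s=4: L1-HIT | VC []
  [2] addr=0xe0 blk=56 s=0: MISS | VC []
  [3] addr=0x72 blk=28 s=4: MISS | VC [44]
  [4] addr=0x72 blk=28 s=4: L1-HIT | VC [44]
  [5] addr=0xe0 blk=56 s=0: L1-HIT | VC [44]
  [6] addr=0xd0 blk=52 s=4: MISS | VC [44, 28]
  [7] addr=0xe0 blk=56 s=0: L1-HIT | VC [44, 28]
  [8] addr=0xe0 blk=56 s=0: L1-HIT | VC [44, 28]
  [9] addr=0xd9 blk=54 s=6: MISS | VC [44, 28]
  [10] addr=0xb1 blk=44 s=4: VC-HIT | VC [52, 28]
  [11] addr=0xe2 blk=56 s=0: L1-HIT | VC [52, 28]
  [12] addr=0x32 blk=12 s=4: MISS | VC [52, 28, 44]
  [13] addr=0x50 blk=20 s=4: MISS | VC [52, 28, 44, 12]
  [14] addr=0x32 blk=12 s=4: VC-HIT | VC [52, 28, 44, 20]

VC = [52, 28, 44, 20]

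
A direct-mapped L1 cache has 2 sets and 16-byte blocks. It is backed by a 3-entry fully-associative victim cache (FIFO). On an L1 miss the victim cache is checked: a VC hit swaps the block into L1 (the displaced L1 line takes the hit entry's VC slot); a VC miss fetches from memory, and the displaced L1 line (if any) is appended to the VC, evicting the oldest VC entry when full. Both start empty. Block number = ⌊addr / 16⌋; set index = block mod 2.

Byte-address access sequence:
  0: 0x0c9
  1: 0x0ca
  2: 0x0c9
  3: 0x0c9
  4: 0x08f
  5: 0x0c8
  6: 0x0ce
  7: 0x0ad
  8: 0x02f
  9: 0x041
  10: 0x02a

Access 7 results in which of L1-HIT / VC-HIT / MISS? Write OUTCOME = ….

OUTCOME = MISS

#0 0xc9→b12/s0 MISS; vc=[]
#1 0xca→b12/s0 L1-HIT; vc=[]
#2 0xc9→b12/s0 L1-HIT; vc=[]
#3 0xc9→b12/s0 L1-HIT; vc=[]
#4 0x8f→b8/s0 MISS; vc=[12]
#5 0xc8→b12/s0 VC-HIT; vc=[8]
#6 0xce→b12/s0 L1-HIT; vc=[8]
#7 0xad→b10/s0 MISS; vc=[8,12]
#8 0x2f→b2/s0 MISS; vc=[8,12,10]
#9 0x41→b4/s0 MISS; vc=[12,10,2]
#10 0x2a→b2/s0 VC-HIT; vc=[12,10,4]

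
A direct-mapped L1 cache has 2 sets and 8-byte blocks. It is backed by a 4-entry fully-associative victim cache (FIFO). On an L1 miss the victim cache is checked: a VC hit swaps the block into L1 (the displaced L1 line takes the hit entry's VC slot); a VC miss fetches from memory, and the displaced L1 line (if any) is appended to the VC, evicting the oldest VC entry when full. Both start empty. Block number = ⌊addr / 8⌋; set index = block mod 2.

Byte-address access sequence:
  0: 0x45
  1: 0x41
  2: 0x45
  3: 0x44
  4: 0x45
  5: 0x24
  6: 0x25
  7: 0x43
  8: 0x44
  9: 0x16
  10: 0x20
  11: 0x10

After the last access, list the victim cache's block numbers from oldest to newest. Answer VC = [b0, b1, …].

  [0] addr=0x45 blk=8 s=0: MISS | VC []
  [1] addr=0x41 blk=8 s=0: L1-HIT | VC []
  [2] addr=0x45 blk=8 s=0: L1-HIT | VC []
  [3] addr=0x44 blk=8 s=0: L1-HIT | VC []
  [4] addr=0x45 blk=8 s=0: L1-HIT | VC []
  [5] addr=0x24 blk=4 s=0: MISS | VC [8]
  [6] addr=0x25 blk=4 s=0: L1-HIT | VC [8]
  [7] addr=0x43 blk=8 s=0: VC-HIT | VC [4]
  [8] addr=0x44 blk=8 s=0: L1-HIT | VC [4]
  [9] addr=0x16 blk=2 s=0: MISS | VC [4, 8]
  [10] addr=0x20 blk=4 s=0: VC-HIT | VC [2, 8]
  [11] addr=0x10 blk=2 s=0: VC-HIT | VC [4, 8]

VC = [4, 8]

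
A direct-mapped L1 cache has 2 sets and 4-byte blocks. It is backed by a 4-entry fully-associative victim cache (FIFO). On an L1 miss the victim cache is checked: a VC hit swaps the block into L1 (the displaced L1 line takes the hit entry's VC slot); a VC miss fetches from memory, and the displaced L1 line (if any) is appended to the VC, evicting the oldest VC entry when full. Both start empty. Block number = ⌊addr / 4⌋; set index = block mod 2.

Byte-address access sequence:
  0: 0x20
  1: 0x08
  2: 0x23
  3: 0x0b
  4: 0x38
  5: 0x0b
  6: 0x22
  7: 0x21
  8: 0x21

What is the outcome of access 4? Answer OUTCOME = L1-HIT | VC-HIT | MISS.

OUTCOME = MISS

0: 0x20 (blk 8, set 0) → MISS  vc=[]
1: 0x8 (blk 2, set 0) → MISS  vc=[8]
2: 0x23 (blk 8, set 0) → VC-HIT  vc=[2]
3: 0xb (blk 2, set 0) → VC-HIT  vc=[8]
4: 0x38 (blk 14, set 0) → MISS  vc=[8, 2]
5: 0xb (blk 2, set 0) → VC-HIT  vc=[8, 14]
6: 0x22 (blk 8, set 0) → VC-HIT  vc=[2, 14]
7: 0x21 (blk 8, set 0) → L1-HIT  vc=[2, 14]
8: 0x21 (blk 8, set 0) → L1-HIT  vc=[2, 14]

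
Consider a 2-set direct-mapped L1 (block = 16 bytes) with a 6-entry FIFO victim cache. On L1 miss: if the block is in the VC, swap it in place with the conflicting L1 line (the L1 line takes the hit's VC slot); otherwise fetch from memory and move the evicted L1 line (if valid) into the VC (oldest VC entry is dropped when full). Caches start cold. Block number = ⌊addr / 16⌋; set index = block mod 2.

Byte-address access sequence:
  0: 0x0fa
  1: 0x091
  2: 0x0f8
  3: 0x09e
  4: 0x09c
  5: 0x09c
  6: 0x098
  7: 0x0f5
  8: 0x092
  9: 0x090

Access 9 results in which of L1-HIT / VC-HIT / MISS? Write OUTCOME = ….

#0 0xfa→b15/s1 MISS; vc=[]
#1 0x91→b9/s1 MISS; vc=[15]
#2 0xf8→b15/s1 VC-HIT; vc=[9]
#3 0x9e→b9/s1 VC-HIT; vc=[15]
#4 0x9c→b9/s1 L1-HIT; vc=[15]
#5 0x9c→b9/s1 L1-HIT; vc=[15]
#6 0x98→b9/s1 L1-HIT; vc=[15]
#7 0xf5→b15/s1 VC-HIT; vc=[9]
#8 0x92→b9/s1 VC-HIT; vc=[15]
#9 0x90→b9/s1 L1-HIT; vc=[15]

OUTCOME = L1-HIT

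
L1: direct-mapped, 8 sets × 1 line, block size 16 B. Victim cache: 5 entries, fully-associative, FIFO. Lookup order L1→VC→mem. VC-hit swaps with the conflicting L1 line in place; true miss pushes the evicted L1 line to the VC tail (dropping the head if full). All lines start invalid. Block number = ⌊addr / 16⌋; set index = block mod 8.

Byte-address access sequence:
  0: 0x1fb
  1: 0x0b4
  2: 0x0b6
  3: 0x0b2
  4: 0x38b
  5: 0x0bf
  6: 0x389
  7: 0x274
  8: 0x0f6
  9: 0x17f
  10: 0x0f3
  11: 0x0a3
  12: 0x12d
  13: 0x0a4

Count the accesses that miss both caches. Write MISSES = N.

#0 0x1fb→b31/s7 MISS; vc=[]
#1 0xb4→b11/s3 MISS; vc=[]
#2 0xb6→b11/s3 L1-HIT; vc=[]
#3 0xb2→b11/s3 L1-HIT; vc=[]
#4 0x38b→b56/s0 MISS; vc=[]
#5 0xbf→b11/s3 L1-HIT; vc=[]
#6 0x389→b56/s0 L1-HIT; vc=[]
#7 0x274→b39/s7 MISS; vc=[31]
#8 0xf6→b15/s7 MISS; vc=[31,39]
#9 0x17f→b23/s7 MISS; vc=[31,39,15]
#10 0xf3→b15/s7 VC-HIT; vc=[31,39,23]
#11 0xa3→b10/s2 MISS; vc=[31,39,23]
#12 0x12d→b18/s2 MISS; vc=[31,39,23,10]
#13 0xa4→b10/s2 VC-HIT; vc=[31,39,23,18]

MISSES = 8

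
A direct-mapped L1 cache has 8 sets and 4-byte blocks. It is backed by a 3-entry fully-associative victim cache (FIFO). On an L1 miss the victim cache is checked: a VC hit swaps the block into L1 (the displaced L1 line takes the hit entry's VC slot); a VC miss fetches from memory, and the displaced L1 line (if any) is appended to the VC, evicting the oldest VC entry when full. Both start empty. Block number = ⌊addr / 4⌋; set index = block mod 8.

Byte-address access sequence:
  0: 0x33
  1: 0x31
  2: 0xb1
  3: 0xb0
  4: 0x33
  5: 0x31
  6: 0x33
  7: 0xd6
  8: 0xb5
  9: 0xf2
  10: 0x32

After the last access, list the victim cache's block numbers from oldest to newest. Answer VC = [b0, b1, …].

#0 0x33→b12/s4 MISS; vc=[]
#1 0x31→b12/s4 L1-HIT; vc=[]
#2 0xb1→b44/s4 MISS; vc=[12]
#3 0xb0→b44/s4 L1-HIT; vc=[12]
#4 0x33→b12/s4 VC-HIT; vc=[44]
#5 0x31→b12/s4 L1-HIT; vc=[44]
#6 0x33→b12/s4 L1-HIT; vc=[44]
#7 0xd6→b53/s5 MISS; vc=[44]
#8 0xb5→b45/s5 MISS; vc=[44,53]
#9 0xf2→b60/s4 MISS; vc=[44,53,12]
#10 0x32→b12/s4 VC-HIT; vc=[44,53,60]

VC = [44, 53, 60]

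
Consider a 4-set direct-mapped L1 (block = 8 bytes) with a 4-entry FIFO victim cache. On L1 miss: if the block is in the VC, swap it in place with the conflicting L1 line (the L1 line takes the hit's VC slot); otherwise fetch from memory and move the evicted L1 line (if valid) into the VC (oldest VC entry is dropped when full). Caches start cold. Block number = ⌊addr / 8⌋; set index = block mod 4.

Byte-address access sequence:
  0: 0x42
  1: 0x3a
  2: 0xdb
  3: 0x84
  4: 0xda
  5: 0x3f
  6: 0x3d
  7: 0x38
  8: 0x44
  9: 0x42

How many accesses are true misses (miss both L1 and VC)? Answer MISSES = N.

0: 0x42 (blk 8, set 0) → MISS  vc=[]
1: 0x3a (blk 7, set 3) → MISS  vc=[]
2: 0xdb (blk 27, set 3) → MISS  vc=[7]
3: 0x84 (blk 16, set 0) → MISS  vc=[7, 8]
4: 0xda (blk 27, set 3) → L1-HIT  vc=[7, 8]
5: 0x3f (blk 7, set 3) → VC-HIT  vc=[27, 8]
6: 0x3d (blk 7, set 3) → L1-HIT  vc=[27, 8]
7: 0x38 (blk 7, set 3) → L1-HIT  vc=[27, 8]
8: 0x44 (blk 8, set 0) → VC-HIT  vc=[27, 16]
9: 0x42 (blk 8, set 0) → L1-HIT  vc=[27, 16]

MISSES = 4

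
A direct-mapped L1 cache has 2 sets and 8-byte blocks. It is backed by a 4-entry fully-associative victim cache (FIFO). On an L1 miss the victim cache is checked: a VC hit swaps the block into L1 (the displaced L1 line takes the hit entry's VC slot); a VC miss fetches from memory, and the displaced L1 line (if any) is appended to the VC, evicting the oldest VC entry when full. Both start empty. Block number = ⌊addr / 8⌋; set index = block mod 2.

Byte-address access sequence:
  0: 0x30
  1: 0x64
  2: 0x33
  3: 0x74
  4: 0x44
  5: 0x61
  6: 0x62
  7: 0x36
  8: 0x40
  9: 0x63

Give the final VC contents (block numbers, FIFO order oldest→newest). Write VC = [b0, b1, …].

  [0] addr=0x30 blk=6 s=0: MISS | VC []
  [1] addr=0x64 blk=12 s=0: MISS | VC [6]
  [2] addr=0x33 blk=6 s=0: VC-HIT | VC [12]
  [3] addr=0x74 blk=14 s=0: MISS | VC [12, 6]
  [4] addr=0x44 blk=8 s=0: MISS | VC [12, 6, 14]
  [5] addr=0x61 blk=12 s=0: VC-HIT | VC [8, 6, 14]
  [6] addr=0x62 blk=12 s=0: L1-HIT | VC [8, 6, 14]
  [7] addr=0x36 blk=6 s=0: VC-HIT | VC [8, 12, 14]
  [8] addr=0x40 blk=8 s=0: VC-HIT | VC [6, 12, 14]
  [9] addr=0x63 blk=12 s=0: VC-HIT | VC [6, 8, 14]

VC = [6, 8, 14]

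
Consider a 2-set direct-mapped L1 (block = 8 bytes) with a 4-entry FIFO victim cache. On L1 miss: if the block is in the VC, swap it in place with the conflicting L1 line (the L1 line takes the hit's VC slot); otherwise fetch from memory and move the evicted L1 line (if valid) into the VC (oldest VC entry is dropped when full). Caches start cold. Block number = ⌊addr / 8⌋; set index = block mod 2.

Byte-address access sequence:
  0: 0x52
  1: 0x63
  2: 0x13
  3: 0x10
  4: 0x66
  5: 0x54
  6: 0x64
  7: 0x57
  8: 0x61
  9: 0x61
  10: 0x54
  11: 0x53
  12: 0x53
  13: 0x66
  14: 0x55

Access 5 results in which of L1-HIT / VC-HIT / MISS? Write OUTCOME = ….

  [0] addr=0x52 blk=10 s=0: MISS | VC []
  [1] addr=0x63 blk=12 s=0: MISS | VC [10]
  [2] addr=0x13 blk=2 s=0: MISS | VC [10, 12]
  [3] addr=0x10 blk=2 s=0: L1-HIT | VC [10, 12]
  [4] addr=0x66 blk=12 s=0: VC-HIT | VC [10, 2]
  [5] addr=0x54 blk=10 s=0: VC-HIT | VC [12, 2]
  [6] addr=0x64 blk=12 s=0: VC-HIT | VC [10, 2]
  [7] addr=0x57 blk=10 s=0: VC-HIT | VC [12, 2]
  [8] addr=0x61 blk=12 s=0: VC-HIT | VC [10, 2]
  [9] addr=0x61 blk=12 s=0: L1-HIT | VC [10, 2]
  [10] addr=0x54 blk=10 s=0: VC-HIT | VC [12, 2]
  [11] addr=0x53 blk=10 s=0: L1-HIT | VC [12, 2]
  [12] addr=0x53 blk=10 s=0: L1-HIT | VC [12, 2]
  [13] addr=0x66 blk=12 s=0: VC-HIT | VC [10, 2]
  [14] addr=0x55 blk=10 s=0: VC-HIT | VC [12, 2]

OUTCOME = VC-HIT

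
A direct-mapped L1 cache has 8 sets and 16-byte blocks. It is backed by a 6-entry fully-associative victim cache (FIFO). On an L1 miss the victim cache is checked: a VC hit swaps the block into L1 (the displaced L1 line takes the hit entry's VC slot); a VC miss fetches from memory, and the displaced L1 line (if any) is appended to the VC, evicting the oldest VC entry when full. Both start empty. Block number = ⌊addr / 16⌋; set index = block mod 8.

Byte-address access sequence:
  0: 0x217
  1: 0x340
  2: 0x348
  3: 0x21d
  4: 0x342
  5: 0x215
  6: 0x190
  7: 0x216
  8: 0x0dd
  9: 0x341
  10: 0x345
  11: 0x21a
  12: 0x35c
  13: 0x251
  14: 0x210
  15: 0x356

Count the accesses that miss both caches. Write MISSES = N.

MISSES = 6

  [0] addr=0x217 blk=33 s=1: MISS | VC []
  [1] addr=0x340 blk=52 s=4: MISS | VC []
  [2] addr=0x348 blk=52 s=4: L1-HIT | VC []
  [3] addr=0x21d blk=33 s=1: L1-HIT | VC []
  [4] addr=0x342 blk=52 s=4: L1-HIT | VC []
  [5] addr=0x215 blk=33 s=1: L1-HIT | VC []
  [6] addr=0x190 blk=25 s=1: MISS | VC [33]
  [7] addr=0x216 blk=33 s=1: VC-HIT | VC [25]
  [8] addr=0xdd blk=13 s=5: MISS | VC [25]
  [9] addr=0x341 blk=52 s=4: L1-HIT | VC [25]
  [10] addr=0x345 blk=52 s=4: L1-HIT | VC [25]
  [11] addr=0x21a blk=33 s=1: L1-HIT | VC [25]
  [12] addr=0x35c blk=53 s=5: MISS | VC [25, 13]
  [13] addr=0x251 blk=37 s=5: MISS | VC [25, 13, 53]
  [14] addr=0x210 blk=33 s=1: L1-HIT | VC [25, 13, 53]
  [15] addr=0x356 blk=53 s=5: VC-HIT | VC [25, 13, 37]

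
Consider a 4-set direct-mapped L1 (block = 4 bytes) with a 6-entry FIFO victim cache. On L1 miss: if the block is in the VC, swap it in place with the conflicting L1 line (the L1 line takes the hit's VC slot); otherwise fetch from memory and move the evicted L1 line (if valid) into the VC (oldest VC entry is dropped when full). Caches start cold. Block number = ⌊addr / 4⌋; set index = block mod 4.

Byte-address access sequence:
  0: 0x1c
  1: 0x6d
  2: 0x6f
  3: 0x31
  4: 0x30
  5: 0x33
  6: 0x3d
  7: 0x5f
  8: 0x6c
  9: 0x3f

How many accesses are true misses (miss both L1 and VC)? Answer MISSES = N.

MISSES = 5

0: 0x1c (blk 7, set 3) → MISS  vc=[]
1: 0x6d (blk 27, set 3) → MISS  vc=[7]
2: 0x6f (blk 27, set 3) → L1-HIT  vc=[7]
3: 0x31 (blk 12, set 0) → MISS  vc=[7]
4: 0x30 (blk 12, set 0) → L1-HIT  vc=[7]
5: 0x33 (blk 12, set 0) → L1-HIT  vc=[7]
6: 0x3d (blk 15, set 3) → MISS  vc=[7, 27]
7: 0x5f (blk 23, set 3) → MISS  vc=[7, 27, 15]
8: 0x6c (blk 27, set 3) → VC-HIT  vc=[7, 23, 15]
9: 0x3f (blk 15, set 3) → VC-HIT  vc=[7, 23, 27]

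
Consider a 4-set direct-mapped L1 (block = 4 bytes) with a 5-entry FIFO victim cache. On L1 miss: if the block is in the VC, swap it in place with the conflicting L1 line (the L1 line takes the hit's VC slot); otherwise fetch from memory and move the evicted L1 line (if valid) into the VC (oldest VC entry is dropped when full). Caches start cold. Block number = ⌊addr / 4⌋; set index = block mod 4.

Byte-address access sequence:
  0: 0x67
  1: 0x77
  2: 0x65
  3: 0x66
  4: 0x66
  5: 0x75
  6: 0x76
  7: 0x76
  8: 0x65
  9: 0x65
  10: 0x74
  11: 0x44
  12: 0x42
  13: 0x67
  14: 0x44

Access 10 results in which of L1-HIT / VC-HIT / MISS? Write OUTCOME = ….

#0 0x67→b25/s1 MISS; vc=[]
#1 0x77→b29/s1 MISS; vc=[25]
#2 0x65→b25/s1 VC-HIT; vc=[29]
#3 0x66→b25/s1 L1-HIT; vc=[29]
#4 0x66→b25/s1 L1-HIT; vc=[29]
#5 0x75→b29/s1 VC-HIT; vc=[25]
#6 0x76→b29/s1 L1-HIT; vc=[25]
#7 0x76→b29/s1 L1-HIT; vc=[25]
#8 0x65→b25/s1 VC-HIT; vc=[29]
#9 0x65→b25/s1 L1-HIT; vc=[29]
#10 0x74→b29/s1 VC-HIT; vc=[25]
#11 0x44→b17/s1 MISS; vc=[25,29]
#12 0x42→b16/s0 MISS; vc=[25,29]
#13 0x67→b25/s1 VC-HIT; vc=[17,29]
#14 0x44→b17/s1 VC-HIT; vc=[25,29]

OUTCOME = VC-HIT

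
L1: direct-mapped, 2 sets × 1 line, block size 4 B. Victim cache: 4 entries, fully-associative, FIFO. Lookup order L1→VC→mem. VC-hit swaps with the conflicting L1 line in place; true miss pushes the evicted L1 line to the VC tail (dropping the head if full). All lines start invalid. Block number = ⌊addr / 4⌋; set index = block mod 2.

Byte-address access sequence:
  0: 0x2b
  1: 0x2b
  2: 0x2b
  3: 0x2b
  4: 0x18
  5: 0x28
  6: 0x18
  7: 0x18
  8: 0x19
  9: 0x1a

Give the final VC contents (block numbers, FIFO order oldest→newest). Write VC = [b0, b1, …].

  [0] addr=0x2b blk=10 s=0: MISS | VC []
  [1] addr=0x2b blk=10 s=0: L1-HIT | VC []
  [2] addr=0x2b blk=10 s=0: L1-HIT | VC []
  [3] addr=0x2b blk=10 s=0: L1-HIT | VC []
  [4] addr=0x18 blk=6 s=0: MISS | VC [10]
  [5] addr=0x28 blk=10 s=0: VC-HIT | VC [6]
  [6] addr=0x18 blk=6 s=0: VC-HIT | VC [10]
  [7] addr=0x18 blk=6 s=0: L1-HIT | VC [10]
  [8] addr=0x19 blk=6 s=0: L1-HIT | VC [10]
  [9] addr=0x1a blk=6 s=0: L1-HIT | VC [10]

VC = [10]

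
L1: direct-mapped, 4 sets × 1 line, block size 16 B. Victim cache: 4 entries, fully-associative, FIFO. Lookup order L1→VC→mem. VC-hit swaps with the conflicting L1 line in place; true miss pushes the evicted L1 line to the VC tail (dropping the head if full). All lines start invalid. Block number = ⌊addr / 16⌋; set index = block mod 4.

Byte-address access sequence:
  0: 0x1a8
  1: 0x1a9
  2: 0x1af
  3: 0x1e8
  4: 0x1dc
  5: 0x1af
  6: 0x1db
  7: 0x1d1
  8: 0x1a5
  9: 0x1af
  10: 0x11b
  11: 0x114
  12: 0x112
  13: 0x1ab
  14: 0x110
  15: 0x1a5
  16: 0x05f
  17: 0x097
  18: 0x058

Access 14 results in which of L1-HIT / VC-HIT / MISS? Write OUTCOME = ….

  [0] addr=0x1a8 blk=26 s=2: MISS | VC []
  [1] addr=0x1a9 blk=26 s=2: L1-HIT | VC []
  [2] addr=0x1af blk=26 s=2: L1-HIT | VC []
  [3] addr=0x1e8 blk=30 s=2: MISS | VC [26]
  [4] addr=0x1dc blk=29 s=1: MISS | VC [26]
  [5] addr=0x1af blk=26 s=2: VC-HIT | VC [30]
  [6] addr=0x1db blk=29 s=1: L1-HIT | VC [30]
  [7] addr=0x1d1 blk=29 s=1: L1-HIT | VC [30]
  [8] addr=0x1a5 blk=26 s=2: L1-HIT | VC [30]
  [9] addr=0x1af blk=26 s=2: L1-HIT | VC [30]
  [10] addr=0x11b blk=17 s=1: MISS | VC [30, 29]
  [11] addr=0x114 blk=17 s=1: L1-HIT | VC [30, 29]
  [12] addr=0x112 blk=17 s=1: L1-HIT | VC [30, 29]
  [13] addr=0x1ab blk=26 s=2: L1-HIT | VC [30, 29]
  [14] addr=0x110 blk=17 s=1: L1-HIT | VC [30, 29]
  [15] addr=0x1a5 blk=26 s=2: L1-HIT | VC [30, 29]
  [16] addr=0x5f blk=5 s=1: MISS | VC [30, 29, 17]
  [17] addr=0x97 blk=9 s=1: MISS | VC [30, 29, 17, 5]
  [18] addr=0x58 blk=5 s=1: VC-HIT | VC [30, 29, 17, 9]

OUTCOME = L1-HIT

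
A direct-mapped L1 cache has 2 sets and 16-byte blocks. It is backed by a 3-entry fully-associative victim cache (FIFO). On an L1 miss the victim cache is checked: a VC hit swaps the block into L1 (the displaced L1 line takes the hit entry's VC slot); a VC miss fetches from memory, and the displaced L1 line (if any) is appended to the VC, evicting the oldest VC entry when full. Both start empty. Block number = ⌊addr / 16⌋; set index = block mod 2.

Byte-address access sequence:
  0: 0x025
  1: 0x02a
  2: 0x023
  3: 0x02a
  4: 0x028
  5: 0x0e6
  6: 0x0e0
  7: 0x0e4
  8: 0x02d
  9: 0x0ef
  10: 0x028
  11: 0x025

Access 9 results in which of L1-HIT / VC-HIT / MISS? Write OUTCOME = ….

0: 0x25 (blk 2, set 0) → MISS  vc=[]
1: 0x2a (blk 2, set 0) → L1-HIT  vc=[]
2: 0x23 (blk 2, set 0) → L1-HIT  vc=[]
3: 0x2a (blk 2, set 0) → L1-HIT  vc=[]
4: 0x28 (blk 2, set 0) → L1-HIT  vc=[]
5: 0xe6 (blk 14, set 0) → MISS  vc=[2]
6: 0xe0 (blk 14, set 0) → L1-HIT  vc=[2]
7: 0xe4 (blk 14, set 0) → L1-HIT  vc=[2]
8: 0x2d (blk 2, set 0) → VC-HIT  vc=[14]
9: 0xef (blk 14, set 0) → VC-HIT  vc=[2]
10: 0x28 (blk 2, set 0) → VC-HIT  vc=[14]
11: 0x25 (blk 2, set 0) → L1-HIT  vc=[14]

OUTCOME = VC-HIT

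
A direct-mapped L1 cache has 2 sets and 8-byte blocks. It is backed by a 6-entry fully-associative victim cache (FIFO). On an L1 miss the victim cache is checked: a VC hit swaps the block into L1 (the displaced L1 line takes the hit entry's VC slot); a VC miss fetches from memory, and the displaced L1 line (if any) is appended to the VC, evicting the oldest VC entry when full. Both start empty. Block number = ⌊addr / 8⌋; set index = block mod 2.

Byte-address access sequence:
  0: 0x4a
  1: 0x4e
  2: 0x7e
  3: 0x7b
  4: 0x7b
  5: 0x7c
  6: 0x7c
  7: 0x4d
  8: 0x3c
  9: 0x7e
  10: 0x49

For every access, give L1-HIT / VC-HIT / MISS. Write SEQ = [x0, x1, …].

0: 0x4a (blk 9, set 1) → MISS  vc=[]
1: 0x4e (blk 9, set 1) → L1-HIT  vc=[]
2: 0x7e (blk 15, set 1) → MISS  vc=[9]
3: 0x7b (blk 15, set 1) → L1-HIT  vc=[9]
4: 0x7b (blk 15, set 1) → L1-HIT  vc=[9]
5: 0x7c (blk 15, set 1) → L1-HIT  vc=[9]
6: 0x7c (blk 15, set 1) → L1-HIT  vc=[9]
7: 0x4d (blk 9, set 1) → VC-HIT  vc=[15]
8: 0x3c (blk 7, set 1) → MISS  vc=[15, 9]
9: 0x7e (blk 15, set 1) → VC-HIT  vc=[7, 9]
10: 0x49 (blk 9, set 1) → VC-HIT  vc=[7, 15]

SEQ = [MISS, L1-HIT, MISS, L1-HIT, L1-HIT, L1-HIT, L1-HIT, VC-HIT, MISS, VC-HIT, VC-HIT]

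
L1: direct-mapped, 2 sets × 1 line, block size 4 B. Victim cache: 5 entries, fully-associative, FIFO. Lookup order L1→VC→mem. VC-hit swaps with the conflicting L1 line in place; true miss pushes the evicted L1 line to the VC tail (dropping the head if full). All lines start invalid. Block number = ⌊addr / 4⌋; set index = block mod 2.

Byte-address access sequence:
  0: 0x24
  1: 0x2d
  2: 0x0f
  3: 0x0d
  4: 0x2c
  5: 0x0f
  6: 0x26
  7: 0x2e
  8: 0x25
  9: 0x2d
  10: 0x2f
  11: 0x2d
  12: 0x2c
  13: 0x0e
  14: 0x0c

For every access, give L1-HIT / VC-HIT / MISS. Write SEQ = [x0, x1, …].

  [0] addr=0x24 blk=9 s=1: MISS | VC []
  [1] addr=0x2d blk=11 s=1: MISS | VC [9]
  [2] addr=0xf blk=3 s=1: MISS | VC [9, 11]
  [3] addr=0xd blk=3 s=1: L1-HIT | VC [9, 11]
  [4] addr=0x2c blk=11 s=1: VC-HIT | VC [9, 3]
  [5] addr=0xf blk=3 s=1: VC-HIT | VC [9, 11]
  [6] addr=0x26 blk=9 s=1: VC-HIT | VC [3, 11]
  [7] addr=0x2e blk=11 s=1: VC-HIT | VC [3, 9]
  [8] addr=0x25 blk=9 s=1: VC-HIT | VC [3, 11]
  [9] addr=0x2d blk=11 s=1: VC-HIT | VC [3, 9]
  [10] addr=0x2f blk=11 s=1: L1-HIT | VC [3, 9]
  [11] addr=0x2d blk=11 s=1: L1-HIT | VC [3, 9]
  [12] addr=0x2c blk=11 s=1: L1-HIT | VC [3, 9]
  [13] addr=0xe blk=3 s=1: VC-HIT | VC [11, 9]
  [14] addr=0xc blk=3 s=1: L1-HIT | VC [11, 9]

SEQ = [MISS, MISS, MISS, L1-HIT, VC-HIT, VC-HIT, VC-HIT, VC-HIT, VC-HIT, VC-HIT, L1-HIT, L1-HIT, L1-HIT, VC-HIT, L1-HIT]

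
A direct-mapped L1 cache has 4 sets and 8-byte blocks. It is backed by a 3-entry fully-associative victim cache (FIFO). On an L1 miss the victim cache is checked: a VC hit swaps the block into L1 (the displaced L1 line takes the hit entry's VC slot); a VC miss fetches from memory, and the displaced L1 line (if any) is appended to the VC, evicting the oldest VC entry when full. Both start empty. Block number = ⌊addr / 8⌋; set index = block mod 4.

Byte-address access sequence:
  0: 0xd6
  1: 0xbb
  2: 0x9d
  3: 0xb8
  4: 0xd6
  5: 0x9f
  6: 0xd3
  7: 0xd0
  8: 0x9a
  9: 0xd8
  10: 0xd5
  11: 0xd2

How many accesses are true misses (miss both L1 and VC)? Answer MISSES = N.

#0 0xd6→b26/s2 MISS; vc=[]
#1 0xbb→b23/s3 MISS; vc=[]
#2 0x9d→b19/s3 MISS; vc=[23]
#3 0xb8→b23/s3 VC-HIT; vc=[19]
#4 0xd6→b26/s2 L1-HIT; vc=[19]
#5 0x9f→b19/s3 VC-HIT; vc=[23]
#6 0xd3→b26/s2 L1-HIT; vc=[23]
#7 0xd0→b26/s2 L1-HIT; vc=[23]
#8 0x9a→b19/s3 L1-HIT; vc=[23]
#9 0xd8→b27/s3 MISS; vc=[23,19]
#10 0xd5→b26/s2 L1-HIT; vc=[23,19]
#11 0xd2→b26/s2 L1-HIT; vc=[23,19]

MISSES = 4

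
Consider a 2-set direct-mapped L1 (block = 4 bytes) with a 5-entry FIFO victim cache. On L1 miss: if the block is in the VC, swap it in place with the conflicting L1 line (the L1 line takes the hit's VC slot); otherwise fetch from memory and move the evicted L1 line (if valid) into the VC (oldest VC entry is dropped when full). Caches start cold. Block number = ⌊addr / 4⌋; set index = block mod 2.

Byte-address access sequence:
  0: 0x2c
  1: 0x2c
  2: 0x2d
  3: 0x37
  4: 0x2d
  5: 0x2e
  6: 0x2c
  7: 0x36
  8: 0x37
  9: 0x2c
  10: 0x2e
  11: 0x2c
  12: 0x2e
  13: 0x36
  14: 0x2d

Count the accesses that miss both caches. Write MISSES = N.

MISSES = 2

0: 0x2c (blk 11, set 1) → MISS  vc=[]
1: 0x2c (blk 11, set 1) → L1-HIT  vc=[]
2: 0x2d (blk 11, set 1) → L1-HIT  vc=[]
3: 0x37 (blk 13, set 1) → MISS  vc=[11]
4: 0x2d (blk 11, set 1) → VC-HIT  vc=[13]
5: 0x2e (blk 11, set 1) → L1-HIT  vc=[13]
6: 0x2c (blk 11, set 1) → L1-HIT  vc=[13]
7: 0x36 (blk 13, set 1) → VC-HIT  vc=[11]
8: 0x37 (blk 13, set 1) → L1-HIT  vc=[11]
9: 0x2c (blk 11, set 1) → VC-HIT  vc=[13]
10: 0x2e (blk 11, set 1) → L1-HIT  vc=[13]
11: 0x2c (blk 11, set 1) → L1-HIT  vc=[13]
12: 0x2e (blk 11, set 1) → L1-HIT  vc=[13]
13: 0x36 (blk 13, set 1) → VC-HIT  vc=[11]
14: 0x2d (blk 11, set 1) → VC-HIT  vc=[13]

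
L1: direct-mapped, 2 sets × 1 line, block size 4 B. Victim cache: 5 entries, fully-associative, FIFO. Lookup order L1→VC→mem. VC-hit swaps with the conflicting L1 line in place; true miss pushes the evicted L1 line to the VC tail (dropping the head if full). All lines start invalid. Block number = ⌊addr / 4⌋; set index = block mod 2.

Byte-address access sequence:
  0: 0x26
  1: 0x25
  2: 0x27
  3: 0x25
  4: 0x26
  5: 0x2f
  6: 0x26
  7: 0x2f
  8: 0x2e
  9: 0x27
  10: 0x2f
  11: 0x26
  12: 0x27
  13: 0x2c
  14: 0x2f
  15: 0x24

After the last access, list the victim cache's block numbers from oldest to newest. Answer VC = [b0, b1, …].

#0 0x26→b9/s1 MISS; vc=[]
#1 0x25→b9/s1 L1-HIT; vc=[]
#2 0x27→b9/s1 L1-HIT; vc=[]
#3 0x25→b9/s1 L1-HIT; vc=[]
#4 0x26→b9/s1 L1-HIT; vc=[]
#5 0x2f→b11/s1 MISS; vc=[9]
#6 0x26→b9/s1 VC-HIT; vc=[11]
#7 0x2f→b11/s1 VC-HIT; vc=[9]
#8 0x2e→b11/s1 L1-HIT; vc=[9]
#9 0x27→b9/s1 VC-HIT; vc=[11]
#10 0x2f→b11/s1 VC-HIT; vc=[9]
#11 0x26→b9/s1 VC-HIT; vc=[11]
#12 0x27→b9/s1 L1-HIT; vc=[11]
#13 0x2c→b11/s1 VC-HIT; vc=[9]
#14 0x2f→b11/s1 L1-HIT; vc=[9]
#15 0x24→b9/s1 VC-HIT; vc=[11]

VC = [11]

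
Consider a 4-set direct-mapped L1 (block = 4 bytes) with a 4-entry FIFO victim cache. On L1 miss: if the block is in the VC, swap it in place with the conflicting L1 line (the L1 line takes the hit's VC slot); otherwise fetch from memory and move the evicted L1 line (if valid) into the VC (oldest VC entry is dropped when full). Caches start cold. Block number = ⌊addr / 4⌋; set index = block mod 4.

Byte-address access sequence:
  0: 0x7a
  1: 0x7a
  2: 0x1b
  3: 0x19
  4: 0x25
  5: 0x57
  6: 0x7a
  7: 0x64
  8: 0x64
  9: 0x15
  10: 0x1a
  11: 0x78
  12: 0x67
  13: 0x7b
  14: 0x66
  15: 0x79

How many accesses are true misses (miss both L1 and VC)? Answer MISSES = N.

MISSES = 6

#0 0x7a→b30/s2 MISS; vc=[]
#1 0x7a→b30/s2 L1-HIT; vc=[]
#2 0x1b→b6/s2 MISS; vc=[30]
#3 0x19→b6/s2 L1-HIT; vc=[30]
#4 0x25→b9/s1 MISS; vc=[30]
#5 0x57→b21/s1 MISS; vc=[30,9]
#6 0x7a→b30/s2 VC-HIT; vc=[6,9]
#7 0x64→b25/s1 MISS; vc=[6,9,21]
#8 0x64→b25/s1 L1-HIT; vc=[6,9,21]
#9 0x15→b5/s1 MISS; vc=[6,9,21,25]
#10 0x1a→b6/s2 VC-HIT; vc=[30,9,21,25]
#11 0x78→b30/s2 VC-HIT; vc=[6,9,21,25]
#12 0x67→b25/s1 VC-HIT; vc=[6,9,21,5]
#13 0x7b→b30/s2 L1-HIT; vc=[6,9,21,5]
#14 0x66→b25/s1 L1-HIT; vc=[6,9,21,5]
#15 0x79→b30/s2 L1-HIT; vc=[6,9,21,5]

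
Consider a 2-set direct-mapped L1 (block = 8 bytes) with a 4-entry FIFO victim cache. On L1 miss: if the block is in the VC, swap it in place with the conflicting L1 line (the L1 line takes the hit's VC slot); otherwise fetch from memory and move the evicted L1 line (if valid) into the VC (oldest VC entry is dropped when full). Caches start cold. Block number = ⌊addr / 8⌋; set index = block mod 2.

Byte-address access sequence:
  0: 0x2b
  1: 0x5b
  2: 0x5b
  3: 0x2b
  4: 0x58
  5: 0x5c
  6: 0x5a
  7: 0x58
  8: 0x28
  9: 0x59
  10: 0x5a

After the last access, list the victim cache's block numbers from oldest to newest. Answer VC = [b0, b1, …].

#0 0x2b→b5/s1 MISS; vc=[]
#1 0x5b→b11/s1 MISS; vc=[5]
#2 0x5b→b11/s1 L1-HIT; vc=[5]
#3 0x2b→b5/s1 VC-HIT; vc=[11]
#4 0x58→b11/s1 VC-HIT; vc=[5]
#5 0x5c→b11/s1 L1-HIT; vc=[5]
#6 0x5a→b11/s1 L1-HIT; vc=[5]
#7 0x58→b11/s1 L1-HIT; vc=[5]
#8 0x28→b5/s1 VC-HIT; vc=[11]
#9 0x59→b11/s1 VC-HIT; vc=[5]
#10 0x5a→b11/s1 L1-HIT; vc=[5]

VC = [5]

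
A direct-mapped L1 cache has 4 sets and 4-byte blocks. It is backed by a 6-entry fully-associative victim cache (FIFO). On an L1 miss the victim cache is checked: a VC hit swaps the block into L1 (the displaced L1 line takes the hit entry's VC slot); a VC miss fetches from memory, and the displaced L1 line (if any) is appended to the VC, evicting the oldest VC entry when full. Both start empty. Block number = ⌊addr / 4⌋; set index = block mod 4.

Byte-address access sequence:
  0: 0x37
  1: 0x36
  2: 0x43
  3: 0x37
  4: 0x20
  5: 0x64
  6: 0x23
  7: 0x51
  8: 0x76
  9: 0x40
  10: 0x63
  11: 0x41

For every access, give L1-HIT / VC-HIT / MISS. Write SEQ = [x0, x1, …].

SEQ = [MISS, L1-HIT, MISS, L1-HIT, MISS, MISS, L1-HIT, MISS, MISS, VC-HIT, MISS, VC-HIT]

#0 0x37→b13/s1 MISS; vc=[]
#1 0x36→b13/s1 L1-HIT; vc=[]
#2 0x43→b16/s0 MISS; vc=[]
#3 0x37→b13/s1 L1-HIT; vc=[]
#4 0x20→b8/s0 MISS; vc=[16]
#5 0x64→b25/s1 MISS; vc=[16,13]
#6 0x23→b8/s0 L1-HIT; vc=[16,13]
#7 0x51→b20/s0 MISS; vc=[16,13,8]
#8 0x76→b29/s1 MISS; vc=[16,13,8,25]
#9 0x40→b16/s0 VC-HIT; vc=[20,13,8,25]
#10 0x63→b24/s0 MISS; vc=[20,13,8,25,16]
#11 0x41→b16/s0 VC-HIT; vc=[20,13,8,25,24]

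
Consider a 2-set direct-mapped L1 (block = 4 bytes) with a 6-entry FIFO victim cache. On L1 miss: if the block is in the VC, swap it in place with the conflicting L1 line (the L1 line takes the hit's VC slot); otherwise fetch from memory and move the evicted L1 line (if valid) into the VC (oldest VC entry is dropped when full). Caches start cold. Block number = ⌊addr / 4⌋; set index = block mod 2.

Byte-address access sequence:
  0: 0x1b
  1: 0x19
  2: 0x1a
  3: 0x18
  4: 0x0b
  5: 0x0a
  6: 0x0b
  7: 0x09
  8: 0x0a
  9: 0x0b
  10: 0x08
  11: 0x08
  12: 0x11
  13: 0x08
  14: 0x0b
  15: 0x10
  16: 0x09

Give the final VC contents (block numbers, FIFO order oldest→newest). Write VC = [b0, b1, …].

VC = [6, 4]

#0 0x1b→b6/s0 MISS; vc=[]
#1 0x19→b6/s0 L1-HIT; vc=[]
#2 0x1a→b6/s0 L1-HIT; vc=[]
#3 0x18→b6/s0 L1-HIT; vc=[]
#4 0xb→b2/s0 MISS; vc=[6]
#5 0xa→b2/s0 L1-HIT; vc=[6]
#6 0xb→b2/s0 L1-HIT; vc=[6]
#7 0x9→b2/s0 L1-HIT; vc=[6]
#8 0xa→b2/s0 L1-HIT; vc=[6]
#9 0xb→b2/s0 L1-HIT; vc=[6]
#10 0x8→b2/s0 L1-HIT; vc=[6]
#11 0x8→b2/s0 L1-HIT; vc=[6]
#12 0x11→b4/s0 MISS; vc=[6,2]
#13 0x8→b2/s0 VC-HIT; vc=[6,4]
#14 0xb→b2/s0 L1-HIT; vc=[6,4]
#15 0x10→b4/s0 VC-HIT; vc=[6,2]
#16 0x9→b2/s0 VC-HIT; vc=[6,4]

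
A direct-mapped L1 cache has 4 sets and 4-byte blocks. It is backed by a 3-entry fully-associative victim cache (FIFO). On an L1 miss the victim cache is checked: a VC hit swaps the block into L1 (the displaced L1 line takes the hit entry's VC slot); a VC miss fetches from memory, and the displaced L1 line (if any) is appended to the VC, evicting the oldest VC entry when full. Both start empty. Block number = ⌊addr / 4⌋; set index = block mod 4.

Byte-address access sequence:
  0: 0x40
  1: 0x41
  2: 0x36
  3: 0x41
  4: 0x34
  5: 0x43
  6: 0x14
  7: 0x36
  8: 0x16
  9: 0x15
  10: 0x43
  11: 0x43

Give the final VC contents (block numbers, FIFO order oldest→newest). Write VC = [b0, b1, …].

VC = [13]

  [0] addr=0x40 blk=16 s=0: MISS | VC []
  [1] addr=0x41 blk=16 s=0: L1-HIT | VC []
  [2] addr=0x36 blk=13 s=1: MISS | VC []
  [3] addr=0x41 blk=16 s=0: L1-HIT | VC []
  [4] addr=0x34 blk=13 s=1: L1-HIT | VC []
  [5] addr=0x43 blk=16 s=0: L1-HIT | VC []
  [6] addr=0x14 blk=5 s=1: MISS | VC [13]
  [7] addr=0x36 blk=13 s=1: VC-HIT | VC [5]
  [8] addr=0x16 blk=5 s=1: VC-HIT | VC [13]
  [9] addr=0x15 blk=5 s=1: L1-HIT | VC [13]
  [10] addr=0x43 blk=16 s=0: L1-HIT | VC [13]
  [11] addr=0x43 blk=16 s=0: L1-HIT | VC [13]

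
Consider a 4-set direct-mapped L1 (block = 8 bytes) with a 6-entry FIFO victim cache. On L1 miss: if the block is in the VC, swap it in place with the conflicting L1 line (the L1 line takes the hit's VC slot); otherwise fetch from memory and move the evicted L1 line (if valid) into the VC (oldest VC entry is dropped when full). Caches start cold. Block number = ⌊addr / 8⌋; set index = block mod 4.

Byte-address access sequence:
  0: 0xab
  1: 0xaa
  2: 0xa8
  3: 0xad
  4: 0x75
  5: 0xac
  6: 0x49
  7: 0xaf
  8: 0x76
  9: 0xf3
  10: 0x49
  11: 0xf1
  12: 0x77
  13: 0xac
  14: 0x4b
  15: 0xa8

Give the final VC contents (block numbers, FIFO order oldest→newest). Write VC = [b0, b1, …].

VC = [9, 30]

0: 0xab (blk 21, set 1) → MISS  vc=[]
1: 0xaa (blk 21, set 1) → L1-HIT  vc=[]
2: 0xa8 (blk 21, set 1) → L1-HIT  vc=[]
3: 0xad (blk 21, set 1) → L1-HIT  vc=[]
4: 0x75 (blk 14, set 2) → MISS  vc=[]
5: 0xac (blk 21, set 1) → L1-HIT  vc=[]
6: 0x49 (blk 9, set 1) → MISS  vc=[21]
7: 0xaf (blk 21, set 1) → VC-HIT  vc=[9]
8: 0x76 (blk 14, set 2) → L1-HIT  vc=[9]
9: 0xf3 (blk 30, set 2) → MISS  vc=[9, 14]
10: 0x49 (blk 9, set 1) → VC-HIT  vc=[21, 14]
11: 0xf1 (blk 30, set 2) → L1-HIT  vc=[21, 14]
12: 0x77 (blk 14, set 2) → VC-HIT  vc=[21, 30]
13: 0xac (blk 21, set 1) → VC-HIT  vc=[9, 30]
14: 0x4b (blk 9, set 1) → VC-HIT  vc=[21, 30]
15: 0xa8 (blk 21, set 1) → VC-HIT  vc=[9, 30]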